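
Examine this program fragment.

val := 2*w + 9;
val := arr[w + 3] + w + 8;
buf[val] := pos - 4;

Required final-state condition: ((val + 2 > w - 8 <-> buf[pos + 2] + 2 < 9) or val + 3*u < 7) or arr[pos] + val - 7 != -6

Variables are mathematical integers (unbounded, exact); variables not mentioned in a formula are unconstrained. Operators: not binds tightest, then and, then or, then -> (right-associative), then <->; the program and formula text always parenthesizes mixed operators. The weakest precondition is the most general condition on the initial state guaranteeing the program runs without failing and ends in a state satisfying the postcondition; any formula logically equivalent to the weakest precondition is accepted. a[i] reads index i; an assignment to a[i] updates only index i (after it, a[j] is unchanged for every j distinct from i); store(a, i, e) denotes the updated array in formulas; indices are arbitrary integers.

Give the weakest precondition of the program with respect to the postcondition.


Working backward. After the program, the postcondition ((val + 2 > w - 8 <-> buf[pos + 2] + 2 < 9) or val + 3*u < 7) or arr[pos] + val - 7 != -6 must hold; in canonical form it is (val > w - 10 <-> buf[pos + 2] < 7) or 3*u + val < 7 or arr[pos] + val != 1.
Before buf[val] := pos - 4: (val > w - 10 <-> store(buf, val, pos - 4)[pos + 2] < 7) or 3*u + val < 7 or arr[pos] + val != 1
Before val := arr[w + 3] + w + 8: (arr[w + 3] > -18 <-> store(buf, arr[w + 3] + w + 8, pos - 4)[pos + 2] < 7) or arr[w + 3] + 3*u + w < -1 or arr[w + 3] + arr[pos] + w != -7
Before val := 2*w + 9: (arr[w + 3] > -18 <-> store(buf, arr[w + 3] + w + 8, pos - 4)[pos + 2] < 7) or arr[w + 3] + 3*u + w < -1 or arr[w + 3] + arr[pos] + w != -7
Answer: WP = (arr[w + 3] > -18 <-> store(buf, arr[w + 3] + w + 8, pos - 4)[pos + 2] < 7) or arr[w + 3] + 3*u + w < -1 or arr[w + 3] + arr[pos] + w != -7


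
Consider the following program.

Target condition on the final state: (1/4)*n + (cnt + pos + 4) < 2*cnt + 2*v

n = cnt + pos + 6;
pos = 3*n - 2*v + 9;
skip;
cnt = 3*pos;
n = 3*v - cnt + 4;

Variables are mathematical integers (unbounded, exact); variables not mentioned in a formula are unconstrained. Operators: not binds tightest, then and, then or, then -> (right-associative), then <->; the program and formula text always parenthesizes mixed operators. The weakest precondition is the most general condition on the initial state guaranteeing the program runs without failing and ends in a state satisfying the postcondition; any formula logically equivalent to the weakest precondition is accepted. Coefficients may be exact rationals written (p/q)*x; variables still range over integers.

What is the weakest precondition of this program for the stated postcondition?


Working backward. After the program, the postcondition (1/4)*n + (cnt + pos + 4) < 2*cnt + 2*v must hold; in canonical form it is (1/4)*n + pos < cnt + 2*v - 4.
Before n := 3*v - cnt + 4: pos < (5/4)*cnt + (5/4)*v - 5
Before cnt := 3*pos: (11/4)*pos + (5/4)*v > 5
Before skip: (11/4)*pos + (5/4)*v > 5
Before pos := 3*n - 2*v + 9: (33/4)*n > (17/4)*v - 79/4
Before n := cnt + pos + 6: (33/4)*cnt + (33/4)*pos > (17/4)*v - 277/4
Answer: WP = (33/4)*cnt + (33/4)*pos > (17/4)*v - 277/4


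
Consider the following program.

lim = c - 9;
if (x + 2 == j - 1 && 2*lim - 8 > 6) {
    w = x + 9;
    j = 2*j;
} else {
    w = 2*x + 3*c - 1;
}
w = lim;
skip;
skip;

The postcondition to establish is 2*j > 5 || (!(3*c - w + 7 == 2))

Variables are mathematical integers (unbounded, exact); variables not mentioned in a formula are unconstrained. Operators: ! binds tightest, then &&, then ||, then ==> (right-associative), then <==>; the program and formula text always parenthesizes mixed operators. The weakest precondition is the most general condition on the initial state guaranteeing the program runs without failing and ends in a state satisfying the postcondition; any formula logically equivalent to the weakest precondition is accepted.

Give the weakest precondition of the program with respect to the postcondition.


Working backward. After the program, the postcondition 2*j > 5 || (!(3*c - w + 7 == 2)) must hold; in canonical form it is 2*j > 5 || (!(3*c == w - 5)).
Before skip: 2*j > 5 || (!(3*c == w - 5))
Before skip: 2*j > 5 || (!(3*c == w - 5))
Before w := lim: 2*j > 5 || (!(3*c == lim - 5))
Then branch requires 4*j > 5 || (!(3*c == lim - 5)); else branch requires 2*j > 5 || (!(3*c == lim - 5)).
Before the if: ((x == j - 3 && 2*lim > 14) ==> (4*j > 5 || (!(3*c == lim - 5)))) && ((!(x == j - 3 && 2*lim > 14)) ==> (2*j > 5 || (!(3*c == lim - 5))))
Before lim := c - 9: ((x == j - 3 && 2*c > 32) ==> (4*j > 5 || (!(2*c == -14)))) && ((!(x == j - 3 && 2*c > 32)) ==> (2*j > 5 || (!(2*c == -14))))
Answer: WP = ((x == j - 3 && 2*c > 32) ==> (4*j > 5 || (!(2*c == -14)))) && ((!(x == j - 3 && 2*c > 32)) ==> (2*j > 5 || (!(2*c == -14))))


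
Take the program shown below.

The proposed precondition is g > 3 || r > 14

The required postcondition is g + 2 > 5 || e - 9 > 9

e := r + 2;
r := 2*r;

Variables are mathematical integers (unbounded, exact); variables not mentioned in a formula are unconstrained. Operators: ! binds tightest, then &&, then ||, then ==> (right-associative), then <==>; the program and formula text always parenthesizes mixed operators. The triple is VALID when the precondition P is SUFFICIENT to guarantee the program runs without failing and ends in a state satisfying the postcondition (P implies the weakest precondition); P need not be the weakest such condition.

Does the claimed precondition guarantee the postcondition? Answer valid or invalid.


Working backward. After the program, the postcondition g + 2 > 5 || e - 9 > 9 must hold; in canonical form it is g > 3 || e > 18.
Before r := 2*r: g > 3 || e > 18
Before e := r + 2: g > 3 || r > 16
The weakest precondition is g > 3 || r > 16.
Check whether g > 3 || r > 14 implies it.
Countermodel: at the initial state g = 3, r = 15, the precondition holds but the weakest precondition fails.
Answer: invalid


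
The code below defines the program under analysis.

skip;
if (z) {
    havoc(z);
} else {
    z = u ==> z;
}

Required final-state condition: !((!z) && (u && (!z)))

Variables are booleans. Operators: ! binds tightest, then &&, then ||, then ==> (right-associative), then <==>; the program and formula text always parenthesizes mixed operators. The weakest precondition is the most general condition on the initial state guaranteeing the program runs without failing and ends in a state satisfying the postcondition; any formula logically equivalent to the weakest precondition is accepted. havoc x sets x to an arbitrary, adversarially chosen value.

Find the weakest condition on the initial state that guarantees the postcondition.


Working backward. After the program, the postcondition !((!z) && (u && (!z))) must hold; in canonical form it is !((!z) && u).
Then branch requires !u; else branch requires !((!(u ==> z)) && u).
Before the if: (z ==> (!u)) && ((!z) ==> (!((!(u ==> z)) && u)))
Before skip: (z ==> (!u)) && ((!z) ==> (!((!(u ==> z)) && u)))
Answer: WP = (z ==> (!u)) && ((!z) ==> (!((!(u ==> z)) && u)))


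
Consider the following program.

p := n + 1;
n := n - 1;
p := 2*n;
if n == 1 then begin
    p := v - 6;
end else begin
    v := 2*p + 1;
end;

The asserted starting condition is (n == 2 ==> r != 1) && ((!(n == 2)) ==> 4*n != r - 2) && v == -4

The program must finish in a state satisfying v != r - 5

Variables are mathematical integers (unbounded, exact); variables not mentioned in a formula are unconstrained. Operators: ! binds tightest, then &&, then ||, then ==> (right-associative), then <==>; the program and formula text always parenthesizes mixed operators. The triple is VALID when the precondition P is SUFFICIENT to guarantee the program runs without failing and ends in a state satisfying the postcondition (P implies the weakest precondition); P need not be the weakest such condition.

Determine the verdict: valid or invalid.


Working backward. After the program, v != r - 5 must hold.
Then branch requires v != r - 5; else branch requires 2*p != r - 6.
Before the if: (n == 1 ==> v != r - 5) && ((!(n == 1)) ==> 2*p != r - 6)
Before p := 2*n: (n == 1 ==> v != r - 5) && ((!(n == 1)) ==> 4*n != r - 6)
Before n := n - 1: (n == 2 ==> v != r - 5) && ((!(n == 2)) ==> 4*n != r - 2)
Before p := n + 1: (n == 2 ==> v != r - 5) && ((!(n == 2)) ==> 4*n != r - 2)
The weakest precondition is (n == 2 ==> v != r - 5) && ((!(n == 2)) ==> 4*n != r - 2).
Check whether (n == 2 ==> r != 1) && ((!(n == 2)) ==> 4*n != r - 2) && v == -4 implies it.
Every state satisfying the precondition satisfies the weakest precondition: the implication holds.
Answer: valid


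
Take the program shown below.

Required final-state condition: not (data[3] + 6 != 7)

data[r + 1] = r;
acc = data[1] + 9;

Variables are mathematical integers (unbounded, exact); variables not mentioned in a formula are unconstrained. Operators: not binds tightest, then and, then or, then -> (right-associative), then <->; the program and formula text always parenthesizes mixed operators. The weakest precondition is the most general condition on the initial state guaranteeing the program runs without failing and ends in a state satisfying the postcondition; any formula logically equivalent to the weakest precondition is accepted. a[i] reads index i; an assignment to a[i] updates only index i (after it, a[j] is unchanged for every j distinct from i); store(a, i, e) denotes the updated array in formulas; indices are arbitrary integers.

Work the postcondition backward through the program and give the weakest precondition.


Working backward. After the program, the postcondition not (data[3] + 6 != 7) must hold; in canonical form it is not (data[3] != 1).
Before acc := data[1] + 9: not (data[3] != 1)
Before data[r + 1] := r: not (store(data, r + 1, r)[3] != 1)
Answer: WP = not (store(data, r + 1, r)[3] != 1)


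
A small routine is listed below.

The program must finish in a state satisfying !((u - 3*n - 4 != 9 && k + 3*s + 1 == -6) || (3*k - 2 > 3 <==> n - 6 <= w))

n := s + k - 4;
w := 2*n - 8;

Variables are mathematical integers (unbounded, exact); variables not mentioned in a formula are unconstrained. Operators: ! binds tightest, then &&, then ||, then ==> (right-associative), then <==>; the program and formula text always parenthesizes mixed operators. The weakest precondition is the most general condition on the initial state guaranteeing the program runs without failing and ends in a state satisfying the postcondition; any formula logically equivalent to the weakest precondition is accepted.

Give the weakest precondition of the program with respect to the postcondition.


Working backward. After the program, the postcondition !((u - 3*n - 4 != 9 && k + 3*s + 1 == -6) || (3*k - 2 > 3 <==> n - 6 <= w)) must hold; in canonical form it is !((u != 3*n + 13 && k + 3*s == -7) || (3*k > 5 <==> n <= w + 6)).
Before w := 2*n - 8: !((u != 3*n + 13 && k + 3*s == -7) || (3*k > 5 <==> n >= 2))
Before n := s + k - 4: !((u != 3*k + 3*s + 1 && k + 3*s == -7) || (3*k > 5 <==> k + s >= 6))
Answer: WP = !((u != 3*k + 3*s + 1 && k + 3*s == -7) || (3*k > 5 <==> k + s >= 6))


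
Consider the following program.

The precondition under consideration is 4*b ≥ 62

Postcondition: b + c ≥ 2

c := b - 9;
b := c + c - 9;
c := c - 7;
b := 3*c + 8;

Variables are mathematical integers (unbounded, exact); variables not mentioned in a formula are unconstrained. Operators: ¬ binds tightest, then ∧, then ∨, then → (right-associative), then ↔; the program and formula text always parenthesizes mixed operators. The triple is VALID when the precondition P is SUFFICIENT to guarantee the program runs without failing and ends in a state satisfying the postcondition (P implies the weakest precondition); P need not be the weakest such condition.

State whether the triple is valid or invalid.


Working backward. After the program, b + c ≥ 2 must hold.
Before b := 3*c + 8: 4*c ≥ -6
Before c := c - 7: 4*c ≥ 22
Before b := c + c - 9: 4*c ≥ 22
Before c := b - 9: 4*b ≥ 58
The weakest precondition is 4*b ≥ 58.
Check whether 4*b ≥ 62 implies it.
Every state satisfying the precondition satisfies the weakest precondition: the implication holds.
Answer: valid


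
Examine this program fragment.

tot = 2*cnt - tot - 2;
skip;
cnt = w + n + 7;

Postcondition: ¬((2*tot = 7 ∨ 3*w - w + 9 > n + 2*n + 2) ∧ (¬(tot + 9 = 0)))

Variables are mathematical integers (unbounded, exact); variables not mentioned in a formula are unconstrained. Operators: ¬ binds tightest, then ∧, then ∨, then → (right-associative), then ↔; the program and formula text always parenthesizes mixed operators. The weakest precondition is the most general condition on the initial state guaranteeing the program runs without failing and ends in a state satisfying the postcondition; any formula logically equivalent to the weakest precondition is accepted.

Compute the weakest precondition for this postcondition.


Working backward. After the program, the postcondition ¬((2*tot = 7 ∨ 3*w - w + 9 > n + 2*n + 2) ∧ (¬(tot + 9 = 0))) must hold; in canonical form it is ¬((2*tot = 7 ∨ 2*w > 3*n - 7) ∧ (¬(tot = -9))).
Before cnt := w + n + 7: ¬((2*tot = 7 ∨ 2*w > 3*n - 7) ∧ (¬(tot = -9)))
Before skip: ¬((2*tot = 7 ∨ 2*w > 3*n - 7) ∧ (¬(tot = -9)))
Before tot := 2*cnt - tot - 2: ¬((4*cnt = 2*tot + 11 ∨ 2*w > 3*n - 7) ∧ (¬(2*cnt = tot - 7)))
Answer: WP = ¬((4*cnt = 2*tot + 11 ∨ 2*w > 3*n - 7) ∧ (¬(2*cnt = tot - 7)))


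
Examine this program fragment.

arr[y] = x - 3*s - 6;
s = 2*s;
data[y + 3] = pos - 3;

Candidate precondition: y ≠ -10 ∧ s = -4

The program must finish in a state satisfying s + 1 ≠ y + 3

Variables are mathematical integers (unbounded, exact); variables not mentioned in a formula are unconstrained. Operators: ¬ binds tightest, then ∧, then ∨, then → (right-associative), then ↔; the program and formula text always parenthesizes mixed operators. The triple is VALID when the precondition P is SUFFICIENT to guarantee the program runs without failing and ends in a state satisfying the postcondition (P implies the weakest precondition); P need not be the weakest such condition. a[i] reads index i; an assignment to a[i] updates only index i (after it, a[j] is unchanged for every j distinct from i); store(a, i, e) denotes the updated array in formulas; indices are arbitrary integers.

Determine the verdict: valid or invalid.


Working backward. After the program, the postcondition s + 1 ≠ y + 3 must hold; in canonical form it is s ≠ y + 2.
Before data[y + 3] := pos - 3: s ≠ y + 2
Before s := 2*s: 2*s ≠ y + 2
Before arr[y] := x - 3*s - 6: 2*s ≠ y + 2
The weakest precondition is 2*s ≠ y + 2.
Check whether y ≠ -10 ∧ s = -4 implies it.
Every state satisfying the precondition satisfies the weakest precondition: the implication holds.
Answer: valid


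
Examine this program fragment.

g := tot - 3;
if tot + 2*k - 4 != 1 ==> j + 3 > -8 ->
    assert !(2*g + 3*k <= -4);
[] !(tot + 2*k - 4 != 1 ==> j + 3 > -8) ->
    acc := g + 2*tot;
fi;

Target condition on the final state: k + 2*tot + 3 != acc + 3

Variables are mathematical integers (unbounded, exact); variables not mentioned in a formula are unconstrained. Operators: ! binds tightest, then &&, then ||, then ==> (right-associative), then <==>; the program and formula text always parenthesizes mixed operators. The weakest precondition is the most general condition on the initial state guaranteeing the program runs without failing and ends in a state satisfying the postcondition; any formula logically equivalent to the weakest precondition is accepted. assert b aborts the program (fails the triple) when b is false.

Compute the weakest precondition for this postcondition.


Working backward. After the program, the postcondition k + 2*tot + 3 != acc + 3 must hold; in canonical form it is k + 2*tot != acc.
Then branch requires (!(2*g + 3*k <= -4)) && k + 2*tot != acc; else branch requires k != g.
Before the if: ((2*k + tot != 5 ==> j > -11) ==> ((!(2*g + 3*k <= -4)) && k + 2*tot != acc)) && ((!(2*k + tot != 5 ==> j > -11)) ==> k != g)
Before g := tot - 3: ((2*k + tot != 5 ==> j > -11) ==> ((!(3*k + 2*tot <= 2)) && k + 2*tot != acc)) && ((!(2*k + tot != 5 ==> j > -11)) ==> k != tot - 3)
Answer: WP = ((2*k + tot != 5 ==> j > -11) ==> ((!(3*k + 2*tot <= 2)) && k + 2*tot != acc)) && ((!(2*k + tot != 5 ==> j > -11)) ==> k != tot - 3)


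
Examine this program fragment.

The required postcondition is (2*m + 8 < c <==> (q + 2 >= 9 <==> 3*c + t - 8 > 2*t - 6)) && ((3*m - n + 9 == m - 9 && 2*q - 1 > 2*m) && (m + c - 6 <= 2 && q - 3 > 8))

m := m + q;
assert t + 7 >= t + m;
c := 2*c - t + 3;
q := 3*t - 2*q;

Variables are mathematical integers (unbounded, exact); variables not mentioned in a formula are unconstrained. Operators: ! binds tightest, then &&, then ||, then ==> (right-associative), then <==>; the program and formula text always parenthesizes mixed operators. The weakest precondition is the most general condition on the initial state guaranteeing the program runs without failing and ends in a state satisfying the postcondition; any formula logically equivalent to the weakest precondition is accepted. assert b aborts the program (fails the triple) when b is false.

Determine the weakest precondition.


Working backward. After the program, the postcondition (2*m + 8 < c <==> (q + 2 >= 9 <==> 3*c + t - 8 > 2*t - 6)) && ((3*m - n + 9 == m - 9 && 2*q - 1 > 2*m) && (m + c - 6 <= 2 && q - 3 > 8)) must hold; in canonical form it is (2*m < c - 8 <==> (q >= 7 <==> 3*c > t + 2)) && 2*m == n - 18 && 2*q > 2*m + 1 && c + m <= 8 && q > 11.
Before q := 3*t - 2*q: (2*m < c - 8 <==> (3*t >= 2*q + 7 <==> 3*c > t + 2)) && 2*m == n - 18 && 6*t > 2*m + 4*q + 1 && c + m <= 8 && 3*t > 2*q + 11
Before c := 2*c - t + 3: (2*m + t < 2*c - 5 <==> (3*t >= 2*q + 7 <==> 6*c > 4*t - 7)) && 2*m == n - 18 && 6*t > 2*m + 4*q + 1 && 2*c + m <= t + 5 && 3*t > 2*q + 11
Before assert t + 7 >= t + m: m <= 7 && (2*m + t < 2*c - 5 <==> (3*t >= 2*q + 7 <==> 6*c > 4*t - 7)) && 2*m == n - 18 && 6*t > 2*m + 4*q + 1 && 2*c + m <= t + 5 && 3*t > 2*q + 11
Before m := m + q: m + q <= 7 && (2*m + 2*q + t < 2*c - 5 <==> (3*t >= 2*q + 7 <==> 6*c > 4*t - 7)) && 2*m + 2*q == n - 18 && 6*t > 2*m + 6*q + 1 && 2*c + m + q <= t + 5 && 3*t > 2*q + 11
Answer: WP = m + q <= 7 && (2*m + 2*q + t < 2*c - 5 <==> (3*t >= 2*q + 7 <==> 6*c > 4*t - 7)) && 2*m + 2*q == n - 18 && 6*t > 2*m + 6*q + 1 && 2*c + m + q <= t + 5 && 3*t > 2*q + 11


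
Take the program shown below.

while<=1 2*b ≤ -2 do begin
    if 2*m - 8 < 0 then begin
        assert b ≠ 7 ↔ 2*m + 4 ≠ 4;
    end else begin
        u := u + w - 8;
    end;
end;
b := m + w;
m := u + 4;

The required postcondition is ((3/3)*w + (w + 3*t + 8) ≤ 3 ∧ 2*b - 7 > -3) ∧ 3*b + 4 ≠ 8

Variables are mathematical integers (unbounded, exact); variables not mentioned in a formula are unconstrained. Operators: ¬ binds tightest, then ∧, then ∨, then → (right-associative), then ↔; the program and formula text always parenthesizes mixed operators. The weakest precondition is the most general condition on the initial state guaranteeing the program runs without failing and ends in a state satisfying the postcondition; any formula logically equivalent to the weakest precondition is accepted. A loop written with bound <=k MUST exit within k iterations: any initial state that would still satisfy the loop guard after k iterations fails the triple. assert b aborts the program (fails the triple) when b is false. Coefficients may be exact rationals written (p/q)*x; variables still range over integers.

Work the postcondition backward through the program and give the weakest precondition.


Working backward. After the program, the postcondition ((3/3)*w + (w + 3*t + 8) ≤ 3 ∧ 2*b - 7 > -3) ∧ 3*b + 4 ≠ 8 must hold; in canonical form it is 3*t + 2*w ≤ -5 ∧ 2*b > 4 ∧ 3*b ≠ 4.
Before m := u + 4: 3*t + 2*w ≤ -5 ∧ 2*b > 4 ∧ 3*b ≠ 4
Before b := m + w: 3*t + 2*w ≤ -5 ∧ 2*m + 2*w > 4 ∧ 3*m + 3*w ≠ 4
Before the loop (bound <=1), unroll the exhaustion recursion (WP_0 = exit-now case; WP_j = one more guarded iteration, up to j = 1):
  WP_0: (¬(2*b ≤ -2)) ∧ 3*t + 2*w ≤ -5 ∧ 2*m + 2*w > 4 ∧ 3*m + 3*w ≠ 4
  WP_1: (2*b ≤ -2 → ((2*m < 8 → ((b ≠ 7 ↔ 2*m ≠ 0) ∧ (¬(2*b ≤ -2)) ∧ 3*t + 2*w ≤ -5 ∧ 2*m + 2*w > 4 ∧ 3*m + 3*w ≠ 4)) ∧ ((¬(2*m < 8)) → ((¬(2*b ≤ -2)) ∧ 3*t + 2*w ≤ -5 ∧ 2*m + 2*w > 4 ∧ 3*m + 3*w ≠ 4)))) ∧ ((¬(2*b ≤ -2)) → (3*t + 2*w ≤ -5 ∧ 2*m + 2*w > 4 ∧ 3*m + 3*w ≠ 4))
So before the loop: (2*b ≤ -2 → ((2*m < 8 → ((b ≠ 7 ↔ 2*m ≠ 0) ∧ (¬(2*b ≤ -2)) ∧ 3*t + 2*w ≤ -5 ∧ 2*m + 2*w > 4 ∧ 3*m + 3*w ≠ 4)) ∧ ((¬(2*m < 8)) → ((¬(2*b ≤ -2)) ∧ 3*t + 2*w ≤ -5 ∧ 2*m + 2*w > 4 ∧ 3*m + 3*w ≠ 4)))) ∧ ((¬(2*b ≤ -2)) → (3*t + 2*w ≤ -5 ∧ 2*m + 2*w > 4 ∧ 3*m + 3*w ≠ 4))
Answer: WP = (2*b ≤ -2 → ((2*m < 8 → ((b ≠ 7 ↔ 2*m ≠ 0) ∧ (¬(2*b ≤ -2)) ∧ 3*t + 2*w ≤ -5 ∧ 2*m + 2*w > 4 ∧ 3*m + 3*w ≠ 4)) ∧ ((¬(2*m < 8)) → ((¬(2*b ≤ -2)) ∧ 3*t + 2*w ≤ -5 ∧ 2*m + 2*w > 4 ∧ 3*m + 3*w ≠ 4)))) ∧ ((¬(2*b ≤ -2)) → (3*t + 2*w ≤ -5 ∧ 2*m + 2*w > 4 ∧ 3*m + 3*w ≠ 4))


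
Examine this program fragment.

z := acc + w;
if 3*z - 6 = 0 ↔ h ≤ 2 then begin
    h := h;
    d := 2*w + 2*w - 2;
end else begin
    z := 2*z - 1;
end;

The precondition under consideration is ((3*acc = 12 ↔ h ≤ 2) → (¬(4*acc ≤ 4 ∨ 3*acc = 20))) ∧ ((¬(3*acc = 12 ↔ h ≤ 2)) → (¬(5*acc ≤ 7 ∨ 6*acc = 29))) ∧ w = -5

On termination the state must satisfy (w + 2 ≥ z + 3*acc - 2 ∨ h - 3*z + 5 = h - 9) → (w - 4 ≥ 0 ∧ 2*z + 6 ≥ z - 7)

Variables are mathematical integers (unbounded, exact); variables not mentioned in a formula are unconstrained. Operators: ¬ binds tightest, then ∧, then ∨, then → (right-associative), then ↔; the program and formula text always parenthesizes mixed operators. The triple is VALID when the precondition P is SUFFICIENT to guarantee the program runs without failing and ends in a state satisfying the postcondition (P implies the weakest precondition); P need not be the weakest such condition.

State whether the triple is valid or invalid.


Working backward. After the program, the postcondition (w + 2 ≥ z + 3*acc - 2 ∨ h - 3*z + 5 = h - 9) → (w - 4 ≥ 0 ∧ 2*z + 6 ≥ z - 7) must hold; in canonical form it is (w ≥ 3*acc + z - 4 ∨ 3*z = 14) → (w ≥ 4 ∧ z ≥ -13).
Then branch requires (w ≥ 3*acc + z - 4 ∨ 3*z = 14) → (w ≥ 4 ∧ z ≥ -13); else branch requires (w ≥ 3*acc + 2*z - 5 ∨ 6*z = 17) → (w ≥ 4 ∧ 2*z ≥ -12).
Before the if: ((3*z = 6 ↔ h ≤ 2) → ((w ≥ 3*acc + z - 4 ∨ 3*z = 14) → (w ≥ 4 ∧ z ≥ -13))) ∧ ((¬(3*z = 6 ↔ h ≤ 2)) → ((w ≥ 3*acc + 2*z - 5 ∨ 6*z = 17) → (w ≥ 4 ∧ 2*z ≥ -12)))
Before z := acc + w: ((3*acc + 3*w = 6 ↔ h ≤ 2) → ((4*acc ≤ 4 ∨ 3*acc + 3*w = 14) → (w ≥ 4 ∧ acc + w ≥ -13))) ∧ ((¬(3*acc + 3*w = 6 ↔ h ≤ 2)) → ((5*acc + w ≤ 5 ∨ 6*acc + 6*w = 17) → (w ≥ 4 ∧ 2*acc + 2*w ≥ -12)))
The weakest precondition is ((3*acc + 3*w = 6 ↔ h ≤ 2) → ((4*acc ≤ 4 ∨ 3*acc + 3*w = 14) → (w ≥ 4 ∧ acc + w ≥ -13))) ∧ ((¬(3*acc + 3*w = 6 ↔ h ≤ 2)) → ((5*acc + w ≤ 5 ∨ 6*acc + 6*w = 17) → (w ≥ 4 ∧ 2*acc + 2*w ≥ -12))).
Check whether ((3*acc = 12 ↔ h ≤ 2) → (¬(4*acc ≤ 4 ∨ 3*acc = 20))) ∧ ((¬(3*acc = 12 ↔ h ≤ 2)) → (¬(5*acc ≤ 7 ∨ 6*acc = 29))) ∧ w = -5 implies it.
Countermodel: at the initial state acc = 2, h = 2, w = -5, the precondition holds but the weakest precondition fails.
Answer: invalid


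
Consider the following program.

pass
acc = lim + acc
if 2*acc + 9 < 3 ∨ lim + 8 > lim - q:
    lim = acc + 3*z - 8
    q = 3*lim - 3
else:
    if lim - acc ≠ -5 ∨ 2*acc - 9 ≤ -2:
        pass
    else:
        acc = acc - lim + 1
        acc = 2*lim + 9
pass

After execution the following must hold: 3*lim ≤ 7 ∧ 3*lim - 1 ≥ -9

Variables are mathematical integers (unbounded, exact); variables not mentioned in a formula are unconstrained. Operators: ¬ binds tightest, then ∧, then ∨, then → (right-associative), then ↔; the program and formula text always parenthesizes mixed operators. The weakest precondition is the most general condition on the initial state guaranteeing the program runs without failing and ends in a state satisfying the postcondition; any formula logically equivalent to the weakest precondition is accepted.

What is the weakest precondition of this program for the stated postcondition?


Working backward. After the program, the postcondition 3*lim ≤ 7 ∧ 3*lim - 1 ≥ -9 must hold; in canonical form it is 3*lim ≤ 7 ∧ 3*lim ≥ -8.
Before skip: 3*lim ≤ 7 ∧ 3*lim ≥ -8
Then branch requires 3*acc + 9*z ≤ 31 ∧ 3*acc + 9*z ≥ 16; else branch requires ((lim ≠ acc - 5 ∨ 2*acc ≤ 7) → (3*lim ≤ 7 ∧ 3*lim ≥ -8)) ∧ ((¬(lim ≠ acc - 5 ∨ 2*acc ≤ 7)) → (3*lim ≤ 7 ∧ 3*lim ≥ -8)).
Before the if: ((2*acc < -6 ∨ q > -8) → (3*acc + 9*z ≤ 31 ∧ 3*acc + 9*z ≥ 16)) ∧ ((¬(2*acc < -6 ∨ q > -8)) → (((lim ≠ acc - 5 ∨ 2*acc ≤ 7) → (3*lim ≤ 7 ∧ 3*lim ≥ -8)) ∧ ((¬(lim ≠ acc - 5 ∨ 2*acc ≤ 7)) → (3*lim ≤ 7 ∧ 3*lim ≥ -8))))
Before acc := lim + acc: ((2*acc + 2*lim < -6 ∨ q > -8) → (3*acc + 3*lim + 9*z ≤ 31 ∧ 3*acc + 3*lim + 9*z ≥ 16)) ∧ ((¬(2*acc + 2*lim < -6 ∨ q > -8)) → (((acc ≠ 5 ∨ 2*acc + 2*lim ≤ 7) → (3*lim ≤ 7 ∧ 3*lim ≥ -8)) ∧ ((¬(acc ≠ 5 ∨ 2*acc + 2*lim ≤ 7)) → (3*lim ≤ 7 ∧ 3*lim ≥ -8))))
Before skip: ((2*acc + 2*lim < -6 ∨ q > -8) → (3*acc + 3*lim + 9*z ≤ 31 ∧ 3*acc + 3*lim + 9*z ≥ 16)) ∧ ((¬(2*acc + 2*lim < -6 ∨ q > -8)) → (((acc ≠ 5 ∨ 2*acc + 2*lim ≤ 7) → (3*lim ≤ 7 ∧ 3*lim ≥ -8)) ∧ ((¬(acc ≠ 5 ∨ 2*acc + 2*lim ≤ 7)) → (3*lim ≤ 7 ∧ 3*lim ≥ -8))))
Answer: WP = ((2*acc + 2*lim < -6 ∨ q > -8) → (3*acc + 3*lim + 9*z ≤ 31 ∧ 3*acc + 3*lim + 9*z ≥ 16)) ∧ ((¬(2*acc + 2*lim < -6 ∨ q > -8)) → (((acc ≠ 5 ∨ 2*acc + 2*lim ≤ 7) → (3*lim ≤ 7 ∧ 3*lim ≥ -8)) ∧ ((¬(acc ≠ 5 ∨ 2*acc + 2*lim ≤ 7)) → (3*lim ≤ 7 ∧ 3*lim ≥ -8))))


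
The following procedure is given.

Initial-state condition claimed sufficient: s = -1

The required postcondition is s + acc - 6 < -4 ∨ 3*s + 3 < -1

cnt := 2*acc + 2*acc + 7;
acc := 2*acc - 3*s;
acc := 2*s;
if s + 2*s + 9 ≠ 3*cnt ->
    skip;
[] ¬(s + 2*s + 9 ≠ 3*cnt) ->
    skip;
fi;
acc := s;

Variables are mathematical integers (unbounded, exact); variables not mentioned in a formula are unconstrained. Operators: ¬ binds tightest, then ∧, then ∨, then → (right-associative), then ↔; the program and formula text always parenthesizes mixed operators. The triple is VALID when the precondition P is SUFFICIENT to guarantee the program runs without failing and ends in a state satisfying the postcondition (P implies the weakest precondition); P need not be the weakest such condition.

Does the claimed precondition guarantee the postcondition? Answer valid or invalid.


Working backward. After the program, the postcondition s + acc - 6 < -4 ∨ 3*s + 3 < -1 must hold; in canonical form it is acc + s < 2 ∨ 3*s < -4.
Before acc := s: 2*s < 2 ∨ 3*s < -4
Then branch requires 2*s < 2 ∨ 3*s < -4; else branch requires 2*s < 2 ∨ 3*s < -4.
Before the if: (3*s ≠ 3*cnt - 9 → (2*s < 2 ∨ 3*s < -4)) ∧ ((¬(3*s ≠ 3*cnt - 9)) → (2*s < 2 ∨ 3*s < -4))
Before acc := 2*s: (3*s ≠ 3*cnt - 9 → (2*s < 2 ∨ 3*s < -4)) ∧ ((¬(3*s ≠ 3*cnt - 9)) → (2*s < 2 ∨ 3*s < -4))
Before acc := 2*acc - 3*s: (3*s ≠ 3*cnt - 9 → (2*s < 2 ∨ 3*s < -4)) ∧ ((¬(3*s ≠ 3*cnt - 9)) → (2*s < 2 ∨ 3*s < -4))
Before cnt := 2*acc + 2*acc + 7: (3*s ≠ 12*acc + 12 → (2*s < 2 ∨ 3*s < -4)) ∧ ((¬(3*s ≠ 12*acc + 12)) → (2*s < 2 ∨ 3*s < -4))
The weakest precondition is (3*s ≠ 12*acc + 12 → (2*s < 2 ∨ 3*s < -4)) ∧ ((¬(3*s ≠ 12*acc + 12)) → (2*s < 2 ∨ 3*s < -4)).
Check whether s = -1 implies it.
Every state satisfying the precondition satisfies the weakest precondition: the implication holds.
Answer: valid


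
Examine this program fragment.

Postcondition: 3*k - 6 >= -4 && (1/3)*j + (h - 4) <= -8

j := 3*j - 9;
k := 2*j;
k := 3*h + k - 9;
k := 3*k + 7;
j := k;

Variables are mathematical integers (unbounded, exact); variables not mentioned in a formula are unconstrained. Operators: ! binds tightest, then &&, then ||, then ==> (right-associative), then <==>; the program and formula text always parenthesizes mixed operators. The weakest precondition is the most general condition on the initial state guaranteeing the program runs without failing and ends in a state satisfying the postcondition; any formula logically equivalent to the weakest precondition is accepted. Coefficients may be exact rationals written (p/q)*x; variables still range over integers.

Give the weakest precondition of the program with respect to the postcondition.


Working backward. After the program, the postcondition 3*k - 6 >= -4 && (1/3)*j + (h - 4) <= -8 must hold; in canonical form it is 3*k >= 2 && h + (1/3)*j <= -4.
Before j := k: 3*k >= 2 && h + (1/3)*k <= -4
Before k := 3*k + 7: 9*k >= -19 && h + k <= -19/3
Before k := 3*h + k - 9: 27*h + 9*k >= 62 && 4*h + k <= 8/3
Before k := 2*j: 27*h + 18*j >= 62 && 4*h + 2*j <= 8/3
Before j := 3*j - 9: 27*h + 54*j >= 224 && 4*h + 6*j <= 62/3
Answer: WP = 27*h + 54*j >= 224 && 4*h + 6*j <= 62/3


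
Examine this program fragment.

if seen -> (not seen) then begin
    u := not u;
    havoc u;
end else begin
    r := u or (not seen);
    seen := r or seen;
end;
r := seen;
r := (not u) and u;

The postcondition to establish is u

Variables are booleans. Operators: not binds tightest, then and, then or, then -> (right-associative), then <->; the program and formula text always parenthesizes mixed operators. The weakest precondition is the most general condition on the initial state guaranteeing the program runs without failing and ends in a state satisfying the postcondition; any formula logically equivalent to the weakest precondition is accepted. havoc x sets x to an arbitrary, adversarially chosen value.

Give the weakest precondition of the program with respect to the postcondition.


Working backward. After the program, u must hold.
Before r := (not u) and u: u
Before r := seen: u
Then branch requires false; else branch requires u.
Before the if: (not (seen -> (not seen))) and ((not (seen -> (not seen))) -> u)
Answer: WP = (not (seen -> (not seen))) and ((not (seen -> (not seen))) -> u)


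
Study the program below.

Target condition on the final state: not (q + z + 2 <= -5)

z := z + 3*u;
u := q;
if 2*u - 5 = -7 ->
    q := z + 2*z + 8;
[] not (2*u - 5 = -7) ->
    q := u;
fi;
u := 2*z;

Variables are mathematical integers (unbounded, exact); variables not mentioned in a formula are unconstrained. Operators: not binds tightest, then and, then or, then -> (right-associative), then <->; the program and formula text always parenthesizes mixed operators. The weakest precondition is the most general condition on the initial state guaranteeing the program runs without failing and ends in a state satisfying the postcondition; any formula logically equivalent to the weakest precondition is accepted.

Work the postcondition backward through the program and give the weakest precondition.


Working backward. After the program, the postcondition not (q + z + 2 <= -5) must hold; in canonical form it is not (q + z <= -7).
Before u := 2*z: not (q + z <= -7)
Then branch requires not (4*z <= -15); else branch requires not (u + z <= -7).
Before the if: (2*u = -2 -> (not (4*z <= -15))) and ((not (2*u = -2)) -> (not (u + z <= -7)))
Before u := q: (2*q = -2 -> (not (4*z <= -15))) and ((not (2*q = -2)) -> (not (q + z <= -7)))
Before z := z + 3*u: (2*q = -2 -> (not (12*u + 4*z <= -15))) and ((not (2*q = -2)) -> (not (q + 3*u + z <= -7)))
Answer: WP = (2*q = -2 -> (not (12*u + 4*z <= -15))) and ((not (2*q = -2)) -> (not (q + 3*u + z <= -7)))


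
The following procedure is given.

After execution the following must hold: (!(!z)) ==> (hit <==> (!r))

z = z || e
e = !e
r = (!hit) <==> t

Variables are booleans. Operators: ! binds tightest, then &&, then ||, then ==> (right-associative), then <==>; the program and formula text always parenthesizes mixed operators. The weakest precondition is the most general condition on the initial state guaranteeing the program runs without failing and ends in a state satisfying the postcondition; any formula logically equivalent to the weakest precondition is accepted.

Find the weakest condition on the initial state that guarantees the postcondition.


Working backward. After the program, the postcondition (!(!z)) ==> (hit <==> (!r)) must hold; in canonical form it is z ==> (hit <==> (!r)).
Before r := (!hit) <==> t: z ==> (hit <==> (!((!hit) <==> t)))
Before e := !e: z ==> (hit <==> (!((!hit) <==> t)))
Before z := z || e: (z || e) ==> (hit <==> (!((!hit) <==> t)))
Answer: WP = (z || e) ==> (hit <==> (!((!hit) <==> t)))


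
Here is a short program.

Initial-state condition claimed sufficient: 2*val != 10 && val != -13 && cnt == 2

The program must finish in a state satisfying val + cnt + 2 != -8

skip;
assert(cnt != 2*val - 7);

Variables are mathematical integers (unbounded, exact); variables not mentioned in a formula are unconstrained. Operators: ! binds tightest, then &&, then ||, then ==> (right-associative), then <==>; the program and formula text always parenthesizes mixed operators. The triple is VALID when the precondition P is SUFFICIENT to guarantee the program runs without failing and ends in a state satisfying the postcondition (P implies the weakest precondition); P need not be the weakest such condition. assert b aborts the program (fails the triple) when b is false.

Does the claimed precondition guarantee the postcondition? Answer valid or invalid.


Working backward. After the program, the postcondition val + cnt + 2 != -8 must hold; in canonical form it is cnt + val != -10.
Before assert cnt != 2*val - 7: cnt != 2*val - 7 && cnt + val != -10
Before skip: cnt != 2*val - 7 && cnt + val != -10
The weakest precondition is cnt != 2*val - 7 && cnt + val != -10.
Check whether 2*val != 10 && val != -13 && cnt == 2 implies it.
Countermodel: at the initial state cnt = 2, val = -12, the precondition holds but the weakest precondition fails.
Answer: invalid


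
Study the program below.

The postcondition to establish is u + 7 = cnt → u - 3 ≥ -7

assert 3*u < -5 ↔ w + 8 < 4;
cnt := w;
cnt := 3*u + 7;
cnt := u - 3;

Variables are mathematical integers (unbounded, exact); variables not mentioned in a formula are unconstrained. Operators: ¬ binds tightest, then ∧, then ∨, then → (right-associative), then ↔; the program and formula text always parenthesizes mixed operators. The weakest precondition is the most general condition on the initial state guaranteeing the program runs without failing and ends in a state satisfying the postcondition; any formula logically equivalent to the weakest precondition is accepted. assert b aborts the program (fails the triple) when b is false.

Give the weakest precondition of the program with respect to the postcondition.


Working backward. After the program, the postcondition u + 7 = cnt → u - 3 ≥ -7 must hold; in canonical form it is u = cnt - 7 → u ≥ -4.
Before cnt := u - 3: true
Before cnt := 3*u + 7: true
Before cnt := w: true
Before assert 3*u < -5 ↔ w + 8 < 4: 3*u < -5 ↔ w < -4
Answer: WP = 3*u < -5 ↔ w < -4


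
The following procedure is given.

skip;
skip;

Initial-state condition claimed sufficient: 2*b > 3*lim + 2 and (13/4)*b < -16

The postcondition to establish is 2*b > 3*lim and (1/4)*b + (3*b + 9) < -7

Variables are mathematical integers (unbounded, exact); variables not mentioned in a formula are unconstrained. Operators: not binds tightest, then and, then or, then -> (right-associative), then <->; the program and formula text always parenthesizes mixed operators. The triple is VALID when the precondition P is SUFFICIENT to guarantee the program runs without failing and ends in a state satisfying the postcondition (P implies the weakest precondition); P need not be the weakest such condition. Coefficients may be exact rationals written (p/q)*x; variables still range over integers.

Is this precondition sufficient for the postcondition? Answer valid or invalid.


Working backward. After the program, the postcondition 2*b > 3*lim and (1/4)*b + (3*b + 9) < -7 must hold; in canonical form it is 2*b > 3*lim and (13/4)*b < -16.
Before skip: 2*b > 3*lim and (13/4)*b < -16
Before skip: 2*b > 3*lim and (13/4)*b < -16
The weakest precondition is 2*b > 3*lim and (13/4)*b < -16.
Check whether 2*b > 3*lim + 2 and (13/4)*b < -16 implies it.
Every state satisfying the precondition satisfies the weakest precondition: the implication holds.
Answer: valid


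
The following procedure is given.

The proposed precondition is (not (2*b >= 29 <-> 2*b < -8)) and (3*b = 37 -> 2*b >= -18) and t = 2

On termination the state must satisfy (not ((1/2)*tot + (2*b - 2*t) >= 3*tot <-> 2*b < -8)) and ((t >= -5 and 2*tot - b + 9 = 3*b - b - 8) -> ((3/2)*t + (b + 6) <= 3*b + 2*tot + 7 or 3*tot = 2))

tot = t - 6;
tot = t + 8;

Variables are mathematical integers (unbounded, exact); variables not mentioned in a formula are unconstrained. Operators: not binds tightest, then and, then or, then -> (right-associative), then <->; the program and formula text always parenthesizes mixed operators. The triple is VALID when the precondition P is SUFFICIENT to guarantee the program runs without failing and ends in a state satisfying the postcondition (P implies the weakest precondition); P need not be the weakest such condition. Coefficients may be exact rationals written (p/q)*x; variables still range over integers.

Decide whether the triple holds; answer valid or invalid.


Working backward. After the program, the postcondition (not ((1/2)*tot + (2*b - 2*t) >= 3*tot <-> 2*b < -8)) and ((t >= -5 and 2*tot - b + 9 = 3*b - b - 8) -> ((3/2)*t + (b + 6) <= 3*b + 2*tot + 7 or 3*tot = 2)) must hold; in canonical form it is (not (2*b >= 2*t + (5/2)*tot <-> 2*b < -8)) and ((t >= -5 and 2*tot = 3*b - 17) -> ((3/2)*t <= 2*b + 2*tot + 1 or 3*tot = 2)).
Before tot := t + 8: (not (2*b >= (9/2)*t + 20 <-> 2*b < -8)) and ((t >= -5 and 2*t = 3*b - 33) -> (2*b + (1/2)*t >= -17 or 3*t = -22))
Before tot := t - 6: (not (2*b >= (9/2)*t + 20 <-> 2*b < -8)) and ((t >= -5 and 2*t = 3*b - 33) -> (2*b + (1/2)*t >= -17 or 3*t = -22))
The weakest precondition is (not (2*b >= (9/2)*t + 20 <-> 2*b < -8)) and ((t >= -5 and 2*t = 3*b - 33) -> (2*b + (1/2)*t >= -17 or 3*t = -22)).
Check whether (not (2*b >= 29 <-> 2*b < -8)) and (3*b = 37 -> 2*b >= -18) and t = 2 implies it.
Every state satisfying the precondition satisfies the weakest precondition: the implication holds.
Answer: valid


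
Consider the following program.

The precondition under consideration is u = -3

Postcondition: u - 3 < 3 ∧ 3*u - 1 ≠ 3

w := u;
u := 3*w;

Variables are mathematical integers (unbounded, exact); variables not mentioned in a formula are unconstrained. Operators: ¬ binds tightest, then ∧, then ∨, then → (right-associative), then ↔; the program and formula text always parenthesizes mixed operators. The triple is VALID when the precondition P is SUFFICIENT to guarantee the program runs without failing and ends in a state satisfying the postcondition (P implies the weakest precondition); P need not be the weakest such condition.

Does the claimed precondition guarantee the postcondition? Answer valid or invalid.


Working backward. After the program, the postcondition u - 3 < 3 ∧ 3*u - 1 ≠ 3 must hold; in canonical form it is u < 6 ∧ 3*u ≠ 4.
Before u := 3*w: 3*w < 6 ∧ 9*w ≠ 4
Before w := u: 3*u < 6 ∧ 9*u ≠ 4
The weakest precondition is 3*u < 6 ∧ 9*u ≠ 4.
Check whether u = -3 implies it.
Every state satisfying the precondition satisfies the weakest precondition: the implication holds.
Answer: valid


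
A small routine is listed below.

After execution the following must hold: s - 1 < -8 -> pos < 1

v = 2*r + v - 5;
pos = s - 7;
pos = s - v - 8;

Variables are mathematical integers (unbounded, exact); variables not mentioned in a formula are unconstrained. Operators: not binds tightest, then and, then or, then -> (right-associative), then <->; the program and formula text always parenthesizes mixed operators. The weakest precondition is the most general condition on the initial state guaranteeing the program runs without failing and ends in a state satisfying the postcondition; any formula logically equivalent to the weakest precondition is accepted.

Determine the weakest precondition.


Working backward. After the program, the postcondition s - 1 < -8 -> pos < 1 must hold; in canonical form it is s < -7 -> pos < 1.
Before pos := s - v - 8: s < -7 -> s < v + 9
Before pos := s - 7: s < -7 -> s < v + 9
Before v := 2*r + v - 5: s < -7 -> s < 2*r + v + 4
Answer: WP = s < -7 -> s < 2*r + v + 4
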